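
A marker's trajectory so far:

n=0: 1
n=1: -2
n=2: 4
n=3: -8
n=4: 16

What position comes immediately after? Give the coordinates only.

-32

Step-to-step displacements: -3, +6, -12, +24; each is -2× the previous.
step 5: 16 − 48 → -32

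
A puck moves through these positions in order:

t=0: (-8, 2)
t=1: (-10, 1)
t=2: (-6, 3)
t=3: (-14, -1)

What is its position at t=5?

(-30, -9)

The jumps are (-2, -1), (+4, +2), (-8, -4) — a geometric progression with ratio -2.
step 4: (-14, -1) + (+16, +8) → (2, 7)
step 5: (2, 7) + (-32, -16) → (-30, -9)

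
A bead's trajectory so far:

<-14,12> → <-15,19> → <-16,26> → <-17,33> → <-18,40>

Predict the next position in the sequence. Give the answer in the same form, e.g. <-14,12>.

The position changes by <-1,+7> every step.
step 5: <-18,40> + <-1,+7> → <-19,47>

<-19,47>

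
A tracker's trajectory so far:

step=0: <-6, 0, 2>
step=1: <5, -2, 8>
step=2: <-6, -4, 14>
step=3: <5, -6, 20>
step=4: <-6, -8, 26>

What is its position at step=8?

First: cycles through -6, 5 every 2 steps. Step 8 lands at position 0 of the cycle → -6.
Second: linear, -2 per step → -16 at step 8.
Third: linear, +6 per step → 50 at step 8.

<-6, -16, 50>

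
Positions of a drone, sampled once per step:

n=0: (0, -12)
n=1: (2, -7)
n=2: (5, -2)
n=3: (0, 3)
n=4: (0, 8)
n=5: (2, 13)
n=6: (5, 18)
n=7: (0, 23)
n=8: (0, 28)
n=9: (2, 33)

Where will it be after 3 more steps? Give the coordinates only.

(0, 48)

First: cycles through 0, 2, 5, 0 every 4 steps. Step 12 lands at position 0 of the cycle → 0.
Second: linear, +5 per step → 48 at step 12.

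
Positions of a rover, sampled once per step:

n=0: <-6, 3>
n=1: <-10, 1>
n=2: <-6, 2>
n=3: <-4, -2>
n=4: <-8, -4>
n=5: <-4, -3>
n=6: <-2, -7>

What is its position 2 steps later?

The moves between consecutive positions are <-4, -2>, <+4, +1>, <+2, -4>, <-4, -2>, <+4, +1>, <+2, -4>; they repeat the 3-cycle [<-4, -2>, <+4, +1>, <+2, -4>].
step 7: apply <-4, -2> → <-6, -9>
step 8: apply <+4, +1> → <-2, -8>

<-2, -8>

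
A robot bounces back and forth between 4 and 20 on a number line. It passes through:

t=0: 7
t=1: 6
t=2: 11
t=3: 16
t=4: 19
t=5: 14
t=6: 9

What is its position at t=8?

9

The value reflects between 4 and 20, moving 5 per step.
  step 7: 9 → 4
  step 8: 4 → 9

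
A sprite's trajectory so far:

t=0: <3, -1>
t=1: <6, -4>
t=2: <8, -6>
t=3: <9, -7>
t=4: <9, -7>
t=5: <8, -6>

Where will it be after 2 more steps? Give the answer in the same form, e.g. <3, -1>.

First differences are <+3, -3>, <+2, -2>, <+1, -1>, <+0, +0>, <-1, +1>; their common second difference is <-1, +1> (constant acceleration).
step 6: <8, -6> + <-2, +2> → <6, -4>
step 7: <6, -4> + <-3, +3> → <3, -1>

<3, -1>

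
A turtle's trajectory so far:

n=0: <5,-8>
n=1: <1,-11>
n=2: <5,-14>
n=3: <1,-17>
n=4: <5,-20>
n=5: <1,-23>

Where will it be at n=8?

<5,-32>

First: cycles through 5, 1 every 2 steps. Step 8 lands at position 0 of the cycle → 5.
Second: linear, -3 per step → -32 at step 8.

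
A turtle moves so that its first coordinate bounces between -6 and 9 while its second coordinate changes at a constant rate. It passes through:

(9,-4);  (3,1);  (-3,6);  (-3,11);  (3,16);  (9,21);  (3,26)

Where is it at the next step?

The first coordinate travels 6 per step and bounces off the walls at -6 and 9.
  step 7: 3 → -3
The second coordinate changes by +5 each step: at step 7 it is 31.

(-3,31)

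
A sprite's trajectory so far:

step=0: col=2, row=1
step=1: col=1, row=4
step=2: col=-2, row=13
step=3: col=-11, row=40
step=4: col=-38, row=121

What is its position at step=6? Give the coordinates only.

Consecutive displacements (-1,+3), (-3,+9), (-9,+27), (-27,+81) scale by a factor of 3 each step.
step 5: col=-38, row=121 + (-81,+243) → col=-119, row=364
step 6: col=-119, row=364 + (-243,+729) → col=-362, row=1093

col=-362, row=1093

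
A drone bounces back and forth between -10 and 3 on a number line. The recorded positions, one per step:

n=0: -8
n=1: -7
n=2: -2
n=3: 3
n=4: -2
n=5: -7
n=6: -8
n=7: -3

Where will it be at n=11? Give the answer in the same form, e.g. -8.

-9

The value reflects between -10 and 3, moving 5 per step.
  step 8: -3 → 2
  step 9: 2 → -1
  step 10: -1 → -6
  step 11: -6 → -9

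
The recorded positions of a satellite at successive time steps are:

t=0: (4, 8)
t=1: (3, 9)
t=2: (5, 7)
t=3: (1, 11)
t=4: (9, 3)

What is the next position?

(-7, 19)

The jumps are (-1, +1), (+2, -2), (-4, +4), (+8, -8) — a geometric progression with ratio -2.
step 5: (9, 3) + (-16, +16) → (-7, 19)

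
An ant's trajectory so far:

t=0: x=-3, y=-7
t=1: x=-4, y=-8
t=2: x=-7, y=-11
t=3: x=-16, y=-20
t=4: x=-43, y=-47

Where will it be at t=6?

x=-367, y=-371

Step-to-step displacements: (-1,-1), (-3,-3), (-9,-9), (-27,-27); each is 3× the previous.
step 5: x=-43, y=-47 + (-81,-81) → x=-124, y=-128
step 6: x=-124, y=-128 + (-243,-243) → x=-367, y=-371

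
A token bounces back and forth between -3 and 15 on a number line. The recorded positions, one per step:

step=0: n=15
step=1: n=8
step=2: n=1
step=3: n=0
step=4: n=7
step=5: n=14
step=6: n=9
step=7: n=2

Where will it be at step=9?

n=6

The value travels 7 per step and bounces off the walls at -3 and 15.
  step 8: 2 → -1
  step 9: -1 → 6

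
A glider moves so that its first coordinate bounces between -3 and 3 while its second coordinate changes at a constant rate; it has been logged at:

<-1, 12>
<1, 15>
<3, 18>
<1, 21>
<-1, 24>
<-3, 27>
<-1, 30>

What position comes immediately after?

The first coordinate travels 2 per step and bounces off the walls at -3 and 3.
  step 7: -1 → 1
The second coordinate changes by +3 each step: at step 7 it is 33.

<1, 33>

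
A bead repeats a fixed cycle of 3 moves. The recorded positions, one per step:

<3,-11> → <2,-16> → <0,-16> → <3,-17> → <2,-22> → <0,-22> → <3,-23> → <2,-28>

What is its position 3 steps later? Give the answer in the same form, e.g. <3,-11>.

The moves between consecutive positions are <-1,-5>, <-2,+0>, <+3,-1>, <-1,-5>, <-2,+0>, <+3,-1>, <-1,-5>; they repeat the 3-cycle [<-1,-5>, <-2,+0>, <+3,-1>].
step 8: apply <-2,+0> → <0,-28>
step 9: apply <+3,-1> → <3,-29>
step 10: apply <-1,-5> → <2,-34>

<2,-34>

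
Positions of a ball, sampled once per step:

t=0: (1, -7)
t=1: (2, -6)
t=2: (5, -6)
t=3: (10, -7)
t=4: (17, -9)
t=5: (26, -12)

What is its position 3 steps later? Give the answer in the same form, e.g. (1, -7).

(65, -27)

Taking differences between consecutive positions: (+1, +1), (+3, +0), (+5, -1), (+7, -2), (+9, -3). These grow by (+2, -1) each step.
step 6: (26, -12) + (+11, -4) → (37, -16)
step 7: (37, -16) + (+13, -5) → (50, -21)
step 8: (50, -21) + (+15, -6) → (65, -27)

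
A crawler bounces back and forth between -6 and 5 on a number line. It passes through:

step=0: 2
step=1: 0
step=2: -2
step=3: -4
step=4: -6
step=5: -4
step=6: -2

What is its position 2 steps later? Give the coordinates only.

The value reflects between -6 and 5, moving 2 per step.
  step 7: -2 → 0
  step 8: 0 → 2

2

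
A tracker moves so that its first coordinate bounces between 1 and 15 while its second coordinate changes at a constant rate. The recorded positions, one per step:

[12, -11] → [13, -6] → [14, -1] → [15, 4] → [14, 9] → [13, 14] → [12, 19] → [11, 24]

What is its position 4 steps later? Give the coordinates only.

[7, 44]

The first coordinate travels 1 per step and bounces off the walls at 1 and 15.
  step 8: 11 → 10
  step 9: 10 → 9
  step 10: 9 → 8
  step 11: 8 → 7
The second coordinate changes by +5 each step: at step 11 it is 44.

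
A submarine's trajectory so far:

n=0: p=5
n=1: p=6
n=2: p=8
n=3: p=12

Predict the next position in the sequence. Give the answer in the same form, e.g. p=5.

p=20

Consecutive displacements +1, +2, +4 scale by a factor of 2 each step.
step 4: 12 + 8 → p=20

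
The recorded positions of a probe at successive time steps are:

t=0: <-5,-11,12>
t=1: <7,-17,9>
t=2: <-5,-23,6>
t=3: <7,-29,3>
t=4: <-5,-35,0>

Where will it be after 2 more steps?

<-5,-47,-6>

First: cycles through -5, 7 every 2 steps. Step 6 lands at position 0 of the cycle → -5.
Second: linear, -6 per step → -47 at step 6.
Third: linear, -3 per step → -6 at step 6.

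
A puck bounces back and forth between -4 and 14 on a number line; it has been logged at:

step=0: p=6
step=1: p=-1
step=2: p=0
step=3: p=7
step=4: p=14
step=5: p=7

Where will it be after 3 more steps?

p=6

The value travels 7 per step and bounces off the walls at -4 and 14.
  step 6: 7 → 0
  step 7: 0 → -1
  step 8: -1 → 6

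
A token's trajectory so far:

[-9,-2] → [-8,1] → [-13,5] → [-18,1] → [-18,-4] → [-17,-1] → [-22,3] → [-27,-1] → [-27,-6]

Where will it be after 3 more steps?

Step-to-step displacements: [+1,+3], [-5,+4], [-5,-4], [+0,-5], [+1,+3], [-5,+4], [-5,-4], [+0,-5] — a repeating cycle of length 4.
step 9: apply [+1,+3] → [-26,-3]
step 10: apply [-5,+4] → [-31,1]
step 11: apply [-5,-4] → [-36,-3]

[-36,-3]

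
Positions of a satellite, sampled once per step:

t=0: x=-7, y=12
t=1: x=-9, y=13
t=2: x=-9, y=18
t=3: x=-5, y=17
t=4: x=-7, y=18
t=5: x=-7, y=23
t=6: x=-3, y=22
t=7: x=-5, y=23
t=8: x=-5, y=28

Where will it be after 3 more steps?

x=-3, y=33

The moves between consecutive positions are (-2, +1), (+0, +5), (+4, -1), (-2, +1), (+0, +5), (+4, -1), (-2, +1), (+0, +5); they repeat the 3-cycle [(-2, +1), (+0, +5), (+4, -1)].
step 9: apply (+4, -1) → x=-1, y=27
step 10: apply (-2, +1) → x=-3, y=28
step 11: apply (+0, +5) → x=-3, y=33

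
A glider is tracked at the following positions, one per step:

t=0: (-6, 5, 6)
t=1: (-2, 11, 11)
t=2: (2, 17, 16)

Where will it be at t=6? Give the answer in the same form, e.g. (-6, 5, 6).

The position changes by (+4, +6, +5) every step.
step 3: (2, 17, 16) + (+4, +6, +5) → (6, 23, 21)
step 4: (6, 23, 21) + (+4, +6, +5) → (10, 29, 26)
step 5: (10, 29, 26) + (+4, +6, +5) → (14, 35, 31)
step 6: (14, 35, 31) + (+4, +6, +5) → (18, 41, 36)

(18, 41, 36)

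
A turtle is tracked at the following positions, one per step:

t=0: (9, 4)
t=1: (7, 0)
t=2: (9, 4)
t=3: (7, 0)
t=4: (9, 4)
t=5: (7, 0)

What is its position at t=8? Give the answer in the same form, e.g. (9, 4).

(9, 4)

The moves between consecutive positions are (-2, -4), (+2, +4), (-2, -4), (+2, +4), (-2, -4); they repeat the 2-cycle [(-2, -4), (+2, +4)].
step 6: apply (+2, +4) → (9, 4)
step 7: apply (-2, -4) → (7, 0)
step 8: apply (+2, +4) → (9, 4)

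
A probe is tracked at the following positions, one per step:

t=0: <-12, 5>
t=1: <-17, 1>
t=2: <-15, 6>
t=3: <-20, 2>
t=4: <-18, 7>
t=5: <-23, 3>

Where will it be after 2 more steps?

Differencing gives <-5, -4>, <+2, +5>, <-5, -4>, <+2, +5>, <-5, -4>. This is the pattern <-5, -4>, <+2, +5> repeated.
step 6: apply <+2, +5> → <-21, 8>
step 7: apply <-5, -4> → <-26, 4>

<-26, 4>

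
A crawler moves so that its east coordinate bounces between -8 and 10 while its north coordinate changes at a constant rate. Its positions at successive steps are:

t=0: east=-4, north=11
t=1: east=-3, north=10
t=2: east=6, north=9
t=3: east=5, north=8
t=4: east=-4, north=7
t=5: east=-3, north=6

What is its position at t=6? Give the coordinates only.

The east coordinate reflects between -8 and 10, moving 9 per step.
  step 6: -3 → 6
The north coordinate changes by -1 each step: at step 6 it is 5.

east=6, north=5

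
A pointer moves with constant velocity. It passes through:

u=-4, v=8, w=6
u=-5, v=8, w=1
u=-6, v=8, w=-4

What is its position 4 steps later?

Each step adds (-1,+0,-5) to the position.
step 3: u=-6, v=8, w=-4 + (-1,+0,-5) → u=-7, v=8, w=-9
step 4: u=-7, v=8, w=-9 + (-1,+0,-5) → u=-8, v=8, w=-14
step 5: u=-8, v=8, w=-14 + (-1,+0,-5) → u=-9, v=8, w=-19
step 6: u=-9, v=8, w=-19 + (-1,+0,-5) → u=-10, v=8, w=-24

u=-10, v=8, w=-24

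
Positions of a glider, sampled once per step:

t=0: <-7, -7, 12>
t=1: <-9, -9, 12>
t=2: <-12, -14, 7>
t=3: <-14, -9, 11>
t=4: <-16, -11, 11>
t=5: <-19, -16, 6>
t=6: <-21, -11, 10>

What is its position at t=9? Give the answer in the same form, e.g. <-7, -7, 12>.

<-28, -13, 9>

The moves between consecutive positions are <-2, -2, +0>, <-3, -5, -5>, <-2, +5, +4>, <-2, -2, +0>, <-3, -5, -5>, <-2, +5, +4>; they repeat the 3-cycle [<-2, -2, +0>, <-3, -5, -5>, <-2, +5, +4>].
step 7: apply <-2, -2, +0> → <-23, -13, 10>
step 8: apply <-3, -5, -5> → <-26, -18, 5>
step 9: apply <-2, +5, +4> → <-28, -13, 9>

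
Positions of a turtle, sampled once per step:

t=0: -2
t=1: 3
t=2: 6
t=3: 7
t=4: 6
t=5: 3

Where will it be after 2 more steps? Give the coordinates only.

-9

First differences are +5, +3, +1, -1, -3; their common second difference is -2 (constant acceleration).
step 6: 3 − 5 → -2
step 7: -2 − 7 → -9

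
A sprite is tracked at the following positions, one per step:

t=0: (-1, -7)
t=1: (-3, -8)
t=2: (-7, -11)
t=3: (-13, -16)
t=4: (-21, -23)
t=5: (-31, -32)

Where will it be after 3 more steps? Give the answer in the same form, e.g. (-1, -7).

(-73, -71)

First differences are (-2, -1), (-4, -3), (-6, -5), (-8, -7), (-10, -9); their common second difference is (-2, -2) (constant acceleration).
step 6: (-31, -32) + (-12, -11) → (-43, -43)
step 7: (-43, -43) + (-14, -13) → (-57, -56)
step 8: (-57, -56) + (-16, -15) → (-73, -71)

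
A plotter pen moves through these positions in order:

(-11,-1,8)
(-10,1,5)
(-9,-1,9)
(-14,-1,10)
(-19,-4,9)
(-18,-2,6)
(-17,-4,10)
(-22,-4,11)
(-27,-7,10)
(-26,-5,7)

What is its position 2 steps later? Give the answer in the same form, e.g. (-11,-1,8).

(-30,-7,12)

Differencing gives (+1,+2,-3), (+1,-2,+4), (-5,+0,+1), (-5,-3,-1), (+1,+2,-3), (+1,-2,+4), (-5,+0,+1), (-5,-3,-1), (+1,+2,-3). This is the pattern (+1,+2,-3), (+1,-2,+4), (-5,+0,+1), (-5,-3,-1) repeated.
step 10: apply (+1,-2,+4) → (-25,-7,11)
step 11: apply (-5,+0,+1) → (-30,-7,12)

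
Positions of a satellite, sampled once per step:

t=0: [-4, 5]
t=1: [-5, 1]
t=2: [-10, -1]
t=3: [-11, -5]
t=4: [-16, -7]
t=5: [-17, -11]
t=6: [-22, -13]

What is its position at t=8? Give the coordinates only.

The moves between consecutive positions are [-1, -4], [-5, -2], [-1, -4], [-5, -2], [-1, -4], [-5, -2]; they repeat the 2-cycle [[-1, -4], [-5, -2]].
step 7: apply [-1, -4] → [-23, -17]
step 8: apply [-5, -2] → [-28, -19]

[-28, -19]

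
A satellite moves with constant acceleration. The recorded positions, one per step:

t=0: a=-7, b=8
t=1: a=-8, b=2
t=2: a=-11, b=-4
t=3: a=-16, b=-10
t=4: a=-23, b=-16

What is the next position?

Successive displacements: (-1,-6), (-3,-6), (-5,-6), (-7,-6) — each changes by (-2,+0).
step 5: a=-23, b=-16 + (-9,-6) → a=-32, b=-22

a=-32, b=-22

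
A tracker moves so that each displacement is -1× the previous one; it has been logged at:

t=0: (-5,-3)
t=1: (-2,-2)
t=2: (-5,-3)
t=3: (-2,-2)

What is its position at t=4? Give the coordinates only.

(-5,-3)

Step-to-step displacements: (+3,+1), (-3,-1), (+3,+1); each is -1× the previous.
step 4: (-2,-2) + (-3,-1) → (-5,-3)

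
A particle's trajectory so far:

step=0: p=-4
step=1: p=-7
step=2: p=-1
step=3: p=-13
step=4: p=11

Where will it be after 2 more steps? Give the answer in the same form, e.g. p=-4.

The jumps are -3, +6, -12, +24 — a geometric progression with ratio -2.
step 5: 11 − 48 → p=-37
step 6: -37 + 96 → p=59

p=59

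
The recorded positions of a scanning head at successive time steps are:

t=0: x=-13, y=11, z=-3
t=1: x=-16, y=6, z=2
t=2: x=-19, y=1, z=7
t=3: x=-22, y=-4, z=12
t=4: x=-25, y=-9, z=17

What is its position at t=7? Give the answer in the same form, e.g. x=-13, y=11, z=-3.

Constant displacement of (-3, -5, +5) per step.
step 5: x=-25, y=-9, z=17 + (-3, -5, +5) → x=-28, y=-14, z=22
step 6: x=-28, y=-14, z=22 + (-3, -5, +5) → x=-31, y=-19, z=27
step 7: x=-31, y=-19, z=27 + (-3, -5, +5) → x=-34, y=-24, z=32

x=-34, y=-24, z=32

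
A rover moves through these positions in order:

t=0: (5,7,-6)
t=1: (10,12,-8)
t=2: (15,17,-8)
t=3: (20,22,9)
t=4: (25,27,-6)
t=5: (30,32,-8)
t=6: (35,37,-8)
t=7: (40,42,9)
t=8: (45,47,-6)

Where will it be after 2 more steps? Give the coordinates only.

First: linear, +5 per step → 55 at step 10.
Second: linear, +5 per step → 57 at step 10.
Third: cycles through -6, -8, -8, 9 every 4 steps. Step 10 lands at position 2 of the cycle → -8.

(55,57,-8)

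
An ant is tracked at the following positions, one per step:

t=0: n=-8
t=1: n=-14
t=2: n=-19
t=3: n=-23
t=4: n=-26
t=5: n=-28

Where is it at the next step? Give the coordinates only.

n=-29

Taking differences between consecutive positions: -6, -5, -4, -3, -2. These grow by +1 each step.
step 6: -28 − 1 → n=-29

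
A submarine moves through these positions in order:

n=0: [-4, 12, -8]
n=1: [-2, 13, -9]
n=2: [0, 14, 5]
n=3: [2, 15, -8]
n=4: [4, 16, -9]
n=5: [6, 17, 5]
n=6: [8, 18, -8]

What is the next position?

First: linear, +2 per step → 10 at step 7.
Second: linear, +1 per step → 19 at step 7.
Third: cycles through -8, -9, 5 every 3 steps. Step 7 lands at position 1 of the cycle → -9.

[10, 19, -9]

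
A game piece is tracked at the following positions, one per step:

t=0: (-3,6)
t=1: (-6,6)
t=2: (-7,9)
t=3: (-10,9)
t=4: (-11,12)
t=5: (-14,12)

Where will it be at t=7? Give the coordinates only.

(-18,15)

Step-to-step displacements: (-3,+0), (-1,+3), (-3,+0), (-1,+3), (-3,+0) — a repeating cycle of length 2.
step 6: apply (-1,+3) → (-15,15)
step 7: apply (-3,+0) → (-18,15)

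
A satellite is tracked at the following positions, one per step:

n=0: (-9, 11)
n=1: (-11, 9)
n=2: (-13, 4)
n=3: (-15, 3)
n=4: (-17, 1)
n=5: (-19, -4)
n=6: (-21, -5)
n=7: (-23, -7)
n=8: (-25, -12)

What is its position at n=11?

(-31, -20)

The moves between consecutive positions are (-2, -2), (-2, -5), (-2, -1), (-2, -2), (-2, -5), (-2, -1), (-2, -2), (-2, -5); they repeat the 3-cycle [(-2, -2), (-2, -5), (-2, -1)].
step 9: apply (-2, -1) → (-27, -13)
step 10: apply (-2, -2) → (-29, -15)
step 11: apply (-2, -5) → (-31, -20)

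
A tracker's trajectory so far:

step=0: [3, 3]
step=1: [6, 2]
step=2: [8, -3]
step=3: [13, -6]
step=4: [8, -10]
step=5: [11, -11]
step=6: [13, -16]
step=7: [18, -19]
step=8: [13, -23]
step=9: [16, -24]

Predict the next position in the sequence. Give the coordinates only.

[18, -29]

The moves between consecutive positions are [+3, -1], [+2, -5], [+5, -3], [-5, -4], [+3, -1], [+2, -5], [+5, -3], [-5, -4], [+3, -1]; they repeat the 4-cycle [[+3, -1], [+2, -5], [+5, -3], [-5, -4]].
step 10: apply [+2, -5] → [18, -29]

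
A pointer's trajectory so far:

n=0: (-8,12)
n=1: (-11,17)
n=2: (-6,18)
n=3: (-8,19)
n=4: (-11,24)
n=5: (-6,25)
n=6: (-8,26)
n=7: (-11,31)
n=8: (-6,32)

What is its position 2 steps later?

(-11,38)

Step-to-step displacements: (-3,+5), (+5,+1), (-2,+1), (-3,+5), (+5,+1), (-2,+1), (-3,+5), (+5,+1) — a repeating cycle of length 3.
step 9: apply (-2,+1) → (-8,33)
step 10: apply (-3,+5) → (-11,38)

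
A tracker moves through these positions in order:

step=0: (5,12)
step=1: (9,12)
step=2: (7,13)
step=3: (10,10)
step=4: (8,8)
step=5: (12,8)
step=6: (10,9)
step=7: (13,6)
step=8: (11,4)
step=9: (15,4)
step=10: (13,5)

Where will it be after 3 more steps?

The moves between consecutive positions are (+4,+0), (-2,+1), (+3,-3), (-2,-2), (+4,+0), (-2,+1), (+3,-3), (-2,-2), (+4,+0), (-2,+1); they repeat the 4-cycle [(+4,+0), (-2,+1), (+3,-3), (-2,-2)].
step 11: apply (+3,-3) → (16,2)
step 12: apply (-2,-2) → (14,0)
step 13: apply (+4,+0) → (18,0)

(18,0)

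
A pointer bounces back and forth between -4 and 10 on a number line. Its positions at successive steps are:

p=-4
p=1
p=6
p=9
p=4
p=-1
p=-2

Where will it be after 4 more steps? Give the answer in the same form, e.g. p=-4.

p=2

The value travels 5 per step and bounces off the walls at -4 and 10.
  step 7: -2 → 3
  step 8: 3 → 8
  step 9: 8 → 7
  step 10: 7 → 2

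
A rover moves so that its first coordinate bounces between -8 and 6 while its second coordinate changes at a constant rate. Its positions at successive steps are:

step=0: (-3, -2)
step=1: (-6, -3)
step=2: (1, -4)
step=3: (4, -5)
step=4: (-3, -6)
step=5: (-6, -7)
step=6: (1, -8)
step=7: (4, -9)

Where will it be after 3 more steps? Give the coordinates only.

The first coordinate reflects between -8 and 6, moving 7 per step.
  step 8: 4 → -3
  step 9: -3 → -6
  step 10: -6 → 1
The second coordinate changes by -1 each step: at step 10 it is -12.

(1, -12)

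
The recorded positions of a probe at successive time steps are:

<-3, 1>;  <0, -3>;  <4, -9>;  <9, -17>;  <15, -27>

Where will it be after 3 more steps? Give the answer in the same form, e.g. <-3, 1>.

<39, -69>

Successive displacements: <+3, -4>, <+4, -6>, <+5, -8>, <+6, -10> — each changes by <+1, -2>.
step 5: <15, -27> + <+7, -12> → <22, -39>
step 6: <22, -39> + <+8, -14> → <30, -53>
step 7: <30, -53> + <+9, -16> → <39, -69>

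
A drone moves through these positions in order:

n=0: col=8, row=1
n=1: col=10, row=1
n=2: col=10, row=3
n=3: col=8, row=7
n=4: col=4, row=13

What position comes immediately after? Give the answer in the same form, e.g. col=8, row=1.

col=-2, row=21

First differences are (+2,+0), (+0,+2), (-2,+4), (-4,+6); their common second difference is (-2,+2) (constant acceleration).
step 5: col=4, row=13 + (-6,+8) → col=-2, row=21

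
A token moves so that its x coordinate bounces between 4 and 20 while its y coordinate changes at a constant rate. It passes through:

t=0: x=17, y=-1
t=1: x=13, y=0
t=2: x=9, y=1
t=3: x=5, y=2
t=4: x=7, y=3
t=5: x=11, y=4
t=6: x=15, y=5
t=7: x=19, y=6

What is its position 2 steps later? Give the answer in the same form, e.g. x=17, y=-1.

x=13, y=8

The x coordinate travels 4 per step and bounces off the walls at 4 and 20.
  step 8: 19 → 17
  step 9: 17 → 13
The y coordinate changes by +1 each step: at step 9 it is 8.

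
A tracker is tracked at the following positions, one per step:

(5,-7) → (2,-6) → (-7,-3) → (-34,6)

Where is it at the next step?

(-115,33)

Consecutive displacements (-3,+1), (-9,+3), (-27,+9) scale by a factor of 3 each step.
step 4: (-34,6) + (-81,+27) → (-115,33)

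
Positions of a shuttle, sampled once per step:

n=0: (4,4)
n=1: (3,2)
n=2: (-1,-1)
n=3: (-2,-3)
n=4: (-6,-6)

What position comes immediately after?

(-7,-8)

Step-to-step displacements: (-1,-2), (-4,-3), (-1,-2), (-4,-3) — a repeating cycle of length 2.
step 5: apply (-1,-2) → (-7,-8)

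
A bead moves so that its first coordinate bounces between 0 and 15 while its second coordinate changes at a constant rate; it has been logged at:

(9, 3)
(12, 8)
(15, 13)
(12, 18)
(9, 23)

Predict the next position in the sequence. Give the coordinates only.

(6, 28)

The first coordinate travels 3 per step and bounces off the walls at 0 and 15.
  step 5: 9 → 6
The second coordinate changes by +5 each step: at step 5 it is 28.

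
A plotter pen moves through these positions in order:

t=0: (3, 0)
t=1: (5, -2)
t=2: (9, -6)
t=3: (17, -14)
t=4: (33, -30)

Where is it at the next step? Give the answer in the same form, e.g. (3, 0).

Step-to-step displacements: (+2, -2), (+4, -4), (+8, -8), (+16, -16); each is 2× the previous.
step 5: (33, -30) + (+32, -32) → (65, -62)

(65, -62)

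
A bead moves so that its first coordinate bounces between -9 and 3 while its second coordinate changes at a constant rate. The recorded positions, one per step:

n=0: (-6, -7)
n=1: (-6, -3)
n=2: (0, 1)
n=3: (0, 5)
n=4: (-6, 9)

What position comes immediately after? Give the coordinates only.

The first coordinate travels 6 per step and bounces off the walls at -9 and 3.
  step 5: -6 → -6
The second coordinate changes by +4 each step: at step 5 it is 13.

(-6, 13)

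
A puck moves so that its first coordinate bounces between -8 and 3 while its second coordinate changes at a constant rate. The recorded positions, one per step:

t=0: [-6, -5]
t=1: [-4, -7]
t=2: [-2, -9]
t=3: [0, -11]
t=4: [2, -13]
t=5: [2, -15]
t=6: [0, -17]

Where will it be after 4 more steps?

[-8, -25]

The first coordinate travels 2 per step and bounces off the walls at -8 and 3.
  step 7: 0 → -2
  step 8: -2 → -4
  step 9: -4 → -6
  step 10: -6 → -8
The second coordinate changes by -2 each step: at step 10 it is -25.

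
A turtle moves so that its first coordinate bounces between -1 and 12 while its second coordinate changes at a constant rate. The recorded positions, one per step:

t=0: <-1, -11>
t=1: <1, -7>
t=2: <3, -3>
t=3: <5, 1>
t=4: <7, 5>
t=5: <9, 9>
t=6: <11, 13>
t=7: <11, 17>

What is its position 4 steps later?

<3, 33>

The first coordinate reflects between -1 and 12, moving 2 per step.
  step 8: 11 → 9
  step 9: 9 → 7
  step 10: 7 → 5
  step 11: 5 → 3
The second coordinate changes by +4 each step: at step 11 it is 33.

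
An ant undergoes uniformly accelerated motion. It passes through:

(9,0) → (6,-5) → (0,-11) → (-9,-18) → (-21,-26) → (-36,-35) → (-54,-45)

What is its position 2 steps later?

Successive displacements: (-3,-5), (-6,-6), (-9,-7), (-12,-8), (-15,-9), (-18,-10) — each changes by (-3,-1).
step 7: (-54,-45) + (-21,-11) → (-75,-56)
step 8: (-75,-56) + (-24,-12) → (-99,-68)

(-99,-68)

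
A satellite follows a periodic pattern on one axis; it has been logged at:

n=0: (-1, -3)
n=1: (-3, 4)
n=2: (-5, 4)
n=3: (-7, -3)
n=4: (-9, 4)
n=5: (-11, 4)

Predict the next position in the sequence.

(-13, -3)

The first coordinate changes by -2 each step, so at step 6 it is -1 + 6·(-2) = -13.
The second coordinate repeats the cycle [-3, 4, 4] with period 3; step 6 mod 3 = 0, giving -3.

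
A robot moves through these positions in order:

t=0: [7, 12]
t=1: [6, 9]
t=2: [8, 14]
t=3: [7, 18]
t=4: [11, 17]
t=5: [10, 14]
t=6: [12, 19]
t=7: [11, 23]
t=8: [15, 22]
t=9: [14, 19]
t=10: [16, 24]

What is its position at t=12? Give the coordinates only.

[19, 27]

Step-to-step displacements: [-1, -3], [+2, +5], [-1, +4], [+4, -1], [-1, -3], [+2, +5], [-1, +4], [+4, -1], [-1, -3], [+2, +5] — a repeating cycle of length 4.
step 11: apply [-1, +4] → [15, 28]
step 12: apply [+4, -1] → [19, 27]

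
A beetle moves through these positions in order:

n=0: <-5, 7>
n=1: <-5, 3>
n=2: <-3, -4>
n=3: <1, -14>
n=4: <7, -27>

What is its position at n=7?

<37, -84>

First differences are <+0, -4>, <+2, -7>, <+4, -10>, <+6, -13>; their common second difference is <+2, -3> (constant acceleration).
step 5: <7, -27> + <+8, -16> → <15, -43>
step 6: <15, -43> + <+10, -19> → <25, -62>
step 7: <25, -62> + <+12, -22> → <37, -84>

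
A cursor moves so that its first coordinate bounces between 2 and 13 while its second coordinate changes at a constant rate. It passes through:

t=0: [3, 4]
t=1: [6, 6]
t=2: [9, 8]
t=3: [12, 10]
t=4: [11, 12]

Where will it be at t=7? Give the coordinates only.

[2, 18]

The first coordinate reflects between 2 and 13, moving 3 per step.
  step 5: 11 → 8
  step 6: 8 → 5
  step 7: 5 → 2
The second coordinate changes by +2 each step: at step 7 it is 18.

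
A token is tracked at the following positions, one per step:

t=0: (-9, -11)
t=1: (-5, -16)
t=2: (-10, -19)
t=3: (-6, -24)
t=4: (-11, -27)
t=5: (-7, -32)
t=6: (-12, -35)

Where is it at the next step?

(-8, -40)

Differencing gives (+4, -5), (-5, -3), (+4, -5), (-5, -3), (+4, -5), (-5, -3). This is the pattern (+4, -5), (-5, -3) repeated.
step 7: apply (+4, -5) → (-8, -40)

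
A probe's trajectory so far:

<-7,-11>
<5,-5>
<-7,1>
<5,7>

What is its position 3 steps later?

<-7,25>

First: cycles through -7, 5 every 2 steps. Step 6 lands at position 0 of the cycle → -7.
Second: linear, +6 per step → 25 at step 6.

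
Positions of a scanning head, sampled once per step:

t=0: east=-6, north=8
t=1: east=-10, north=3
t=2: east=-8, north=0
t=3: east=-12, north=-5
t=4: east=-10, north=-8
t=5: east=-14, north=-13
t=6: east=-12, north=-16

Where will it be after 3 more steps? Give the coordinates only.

Differencing gives (-4, -5), (+2, -3), (-4, -5), (+2, -3), (-4, -5), (+2, -3). This is the pattern (-4, -5), (+2, -3) repeated.
step 7: apply (-4, -5) → east=-16, north=-21
step 8: apply (+2, -3) → east=-14, north=-24
step 9: apply (-4, -5) → east=-18, north=-29

east=-18, north=-29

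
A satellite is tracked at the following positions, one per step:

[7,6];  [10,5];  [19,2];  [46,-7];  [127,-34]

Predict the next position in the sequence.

The jumps are [+3,-1], [+9,-3], [+27,-9], [+81,-27] — a geometric progression with ratio 3.
step 5: [127,-34] + [+243,-81] → [370,-115]

[370,-115]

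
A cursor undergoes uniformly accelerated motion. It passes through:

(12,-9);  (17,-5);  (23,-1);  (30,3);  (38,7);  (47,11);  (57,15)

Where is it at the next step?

(68,19)

Successive displacements: (+5,+4), (+6,+4), (+7,+4), (+8,+4), (+9,+4), (+10,+4) — each changes by (+1,+0).
step 7: (57,15) + (+11,+4) → (68,19)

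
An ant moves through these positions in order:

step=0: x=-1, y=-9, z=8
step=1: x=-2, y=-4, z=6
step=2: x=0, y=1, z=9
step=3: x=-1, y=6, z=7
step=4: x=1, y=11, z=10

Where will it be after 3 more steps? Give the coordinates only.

Step-to-step displacements: (-1,+5,-2), (+2,+5,+3), (-1,+5,-2), (+2,+5,+3) — a repeating cycle of length 2.
step 5: apply (-1,+5,-2) → x=0, y=16, z=8
step 6: apply (+2,+5,+3) → x=2, y=21, z=11
step 7: apply (-1,+5,-2) → x=1, y=26, z=9

x=1, y=26, z=9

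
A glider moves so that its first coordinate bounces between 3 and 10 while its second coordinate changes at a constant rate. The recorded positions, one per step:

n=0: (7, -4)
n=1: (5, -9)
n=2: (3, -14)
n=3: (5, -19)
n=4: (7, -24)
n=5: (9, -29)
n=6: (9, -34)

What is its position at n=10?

(5, -54)

The first coordinate reflects between 3 and 10, moving 2 per step.
  step 7: 9 → 7
  step 8: 7 → 5
  step 9: 5 → 3
  step 10: 3 → 5
The second coordinate changes by -5 each step: at step 10 it is -54.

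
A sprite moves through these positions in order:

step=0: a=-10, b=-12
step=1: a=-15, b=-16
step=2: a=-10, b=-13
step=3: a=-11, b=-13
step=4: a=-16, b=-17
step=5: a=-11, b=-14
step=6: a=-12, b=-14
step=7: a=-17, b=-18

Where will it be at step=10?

Step-to-step displacements: (-5, -4), (+5, +3), (-1, +0), (-5, -4), (+5, +3), (-1, +0), (-5, -4) — a repeating cycle of length 3.
step 8: apply (+5, +3) → a=-12, b=-15
step 9: apply (-1, +0) → a=-13, b=-15
step 10: apply (-5, -4) → a=-18, b=-19

a=-18, b=-19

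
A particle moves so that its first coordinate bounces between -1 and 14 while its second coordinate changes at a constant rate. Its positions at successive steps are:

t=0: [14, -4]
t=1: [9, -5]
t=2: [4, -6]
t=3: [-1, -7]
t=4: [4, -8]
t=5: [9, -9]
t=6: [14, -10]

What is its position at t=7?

[9, -11]

The first coordinate travels 5 per step and bounces off the walls at -1 and 14.
  step 7: 14 → 9
The second coordinate changes by -1 each step: at step 7 it is -11.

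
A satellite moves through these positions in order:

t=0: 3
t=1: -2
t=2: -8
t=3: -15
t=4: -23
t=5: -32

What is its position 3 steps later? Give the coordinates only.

-65

Taking differences between consecutive positions: -5, -6, -7, -8, -9. These grow by -1 each step.
step 6: -32 − 10 → -42
step 7: -42 − 11 → -53
step 8: -53 − 12 → -65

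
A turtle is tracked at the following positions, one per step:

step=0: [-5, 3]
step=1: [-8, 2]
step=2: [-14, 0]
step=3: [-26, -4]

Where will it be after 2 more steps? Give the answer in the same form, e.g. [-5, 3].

[-98, -28]

Consecutive displacements [-3, -1], [-6, -2], [-12, -4] scale by a factor of 2 each step.
step 4: [-26, -4] + [-24, -8] → [-50, -12]
step 5: [-50, -12] + [-48, -16] → [-98, -28]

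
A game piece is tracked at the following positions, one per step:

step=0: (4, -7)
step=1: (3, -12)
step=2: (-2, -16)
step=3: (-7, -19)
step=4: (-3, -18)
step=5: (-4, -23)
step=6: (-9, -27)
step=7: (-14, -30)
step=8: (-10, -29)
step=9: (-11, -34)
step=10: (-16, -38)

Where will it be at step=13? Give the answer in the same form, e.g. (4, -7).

(-18, -45)

The moves between consecutive positions are (-1, -5), (-5, -4), (-5, -3), (+4, +1), (-1, -5), (-5, -4), (-5, -3), (+4, +1), (-1, -5), (-5, -4); they repeat the 4-cycle [(-1, -5), (-5, -4), (-5, -3), (+4, +1)].
step 11: apply (-5, -3) → (-21, -41)
step 12: apply (+4, +1) → (-17, -40)
step 13: apply (-1, -5) → (-18, -45)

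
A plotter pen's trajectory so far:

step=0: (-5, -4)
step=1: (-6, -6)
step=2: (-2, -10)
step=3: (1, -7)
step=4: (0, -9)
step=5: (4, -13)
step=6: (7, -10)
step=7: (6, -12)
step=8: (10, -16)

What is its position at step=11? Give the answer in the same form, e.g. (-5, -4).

(16, -19)

Differencing gives (-1, -2), (+4, -4), (+3, +3), (-1, -2), (+4, -4), (+3, +3), (-1, -2), (+4, -4). This is the pattern (-1, -2), (+4, -4), (+3, +3) repeated.
step 9: apply (+3, +3) → (13, -13)
step 10: apply (-1, -2) → (12, -15)
step 11: apply (+4, -4) → (16, -19)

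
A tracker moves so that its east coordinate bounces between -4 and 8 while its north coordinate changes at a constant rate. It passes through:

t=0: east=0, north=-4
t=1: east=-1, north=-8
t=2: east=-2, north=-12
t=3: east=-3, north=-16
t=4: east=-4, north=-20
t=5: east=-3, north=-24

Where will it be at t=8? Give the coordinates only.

The east coordinate reflects between -4 and 8, moving 1 per step.
  step 6: -3 → -2
  step 7: -2 → -1
  step 8: -1 → 0
The north coordinate changes by -4 each step: at step 8 it is -36.

east=0, north=-36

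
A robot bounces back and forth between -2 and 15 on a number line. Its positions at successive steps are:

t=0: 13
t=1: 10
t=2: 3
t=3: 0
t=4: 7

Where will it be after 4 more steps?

The value reflects between -2 and 15, moving 7 per step.
  step 5: 7 → 14
  step 6: 14 → 9
  step 7: 9 → 2
  step 8: 2 → 1

1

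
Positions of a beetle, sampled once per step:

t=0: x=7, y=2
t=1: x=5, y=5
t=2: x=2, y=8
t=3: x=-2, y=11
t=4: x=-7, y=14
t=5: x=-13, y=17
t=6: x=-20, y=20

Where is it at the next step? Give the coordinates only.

x=-28, y=23

Taking differences between consecutive positions: (-2, +3), (-3, +3), (-4, +3), (-5, +3), (-6, +3), (-7, +3). These grow by (-1, +0) each step.
step 7: x=-20, y=20 + (-8, +3) → x=-28, y=23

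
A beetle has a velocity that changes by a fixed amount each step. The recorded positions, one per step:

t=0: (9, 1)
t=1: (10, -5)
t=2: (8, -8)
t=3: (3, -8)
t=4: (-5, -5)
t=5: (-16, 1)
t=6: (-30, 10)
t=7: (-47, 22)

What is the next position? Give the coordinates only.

(-67, 37)

Taking differences between consecutive positions: (+1, -6), (-2, -3), (-5, +0), (-8, +3), (-11, +6), (-14, +9), (-17, +12). These grow by (-3, +3) each step.
step 8: (-47, 22) + (-20, +15) → (-67, 37)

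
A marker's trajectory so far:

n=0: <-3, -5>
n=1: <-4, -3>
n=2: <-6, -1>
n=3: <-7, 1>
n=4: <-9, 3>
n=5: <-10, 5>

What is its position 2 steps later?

<-13, 9>

The moves between consecutive positions are <-1, +2>, <-2, +2>, <-1, +2>, <-2, +2>, <-1, +2>; they repeat the 2-cycle [<-1, +2>, <-2, +2>].
step 6: apply <-2, +2> → <-12, 7>
step 7: apply <-1, +2> → <-13, 9>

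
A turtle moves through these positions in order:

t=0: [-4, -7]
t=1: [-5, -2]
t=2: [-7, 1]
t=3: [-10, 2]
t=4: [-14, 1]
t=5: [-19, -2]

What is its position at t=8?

[-40, -23]

Successive displacements: [-1, +5], [-2, +3], [-3, +1], [-4, -1], [-5, -3] — each changes by [-1, -2].
step 6: [-19, -2] + [-6, -5] → [-25, -7]
step 7: [-25, -7] + [-7, -7] → [-32, -14]
step 8: [-32, -14] + [-8, -9] → [-40, -23]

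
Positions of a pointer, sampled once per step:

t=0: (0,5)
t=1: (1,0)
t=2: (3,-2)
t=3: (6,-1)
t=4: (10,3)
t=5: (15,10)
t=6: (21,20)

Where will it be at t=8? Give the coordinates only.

(36,49)

Successive displacements: (+1,-5), (+2,-2), (+3,+1), (+4,+4), (+5,+7), (+6,+10) — each changes by (+1,+3).
step 7: (21,20) + (+7,+13) → (28,33)
step 8: (28,33) + (+8,+16) → (36,49)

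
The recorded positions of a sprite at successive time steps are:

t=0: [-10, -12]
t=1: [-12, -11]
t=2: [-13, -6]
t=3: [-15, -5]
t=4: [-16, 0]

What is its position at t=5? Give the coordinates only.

Step-to-step displacements: [-2, +1], [-1, +5], [-2, +1], [-1, +5] — a repeating cycle of length 2.
step 5: apply [-2, +1] → [-18, 1]

[-18, 1]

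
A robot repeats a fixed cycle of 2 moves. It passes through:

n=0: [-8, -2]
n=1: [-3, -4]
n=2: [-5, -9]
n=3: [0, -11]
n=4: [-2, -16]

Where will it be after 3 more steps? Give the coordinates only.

Differencing gives [+5, -2], [-2, -5], [+5, -2], [-2, -5]. This is the pattern [+5, -2], [-2, -5] repeated.
step 5: apply [+5, -2] → [3, -18]
step 6: apply [-2, -5] → [1, -23]
step 7: apply [+5, -2] → [6, -25]

[6, -25]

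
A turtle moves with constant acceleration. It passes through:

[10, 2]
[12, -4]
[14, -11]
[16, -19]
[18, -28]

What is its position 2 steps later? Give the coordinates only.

Successive displacements: [+2, -6], [+2, -7], [+2, -8], [+2, -9] — each changes by [+0, -1].
step 5: [18, -28] + [+2, -10] → [20, -38]
step 6: [20, -38] + [+2, -11] → [22, -49]

[22, -49]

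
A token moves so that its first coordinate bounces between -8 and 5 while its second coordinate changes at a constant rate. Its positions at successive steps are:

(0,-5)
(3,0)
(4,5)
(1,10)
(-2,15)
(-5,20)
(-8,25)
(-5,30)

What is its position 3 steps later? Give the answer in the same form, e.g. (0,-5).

The first coordinate travels 3 per step and bounces off the walls at -8 and 5.
  step 8: -5 → -2
  step 9: -2 → 1
  step 10: 1 → 4
The second coordinate changes by +5 each step: at step 10 it is 45.

(4,45)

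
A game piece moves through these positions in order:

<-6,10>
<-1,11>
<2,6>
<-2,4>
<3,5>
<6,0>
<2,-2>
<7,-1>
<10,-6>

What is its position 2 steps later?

Step-to-step displacements: <+5,+1>, <+3,-5>, <-4,-2>, <+5,+1>, <+3,-5>, <-4,-2>, <+5,+1>, <+3,-5> — a repeating cycle of length 3.
step 9: apply <-4,-2> → <6,-8>
step 10: apply <+5,+1> → <11,-7>

<11,-7>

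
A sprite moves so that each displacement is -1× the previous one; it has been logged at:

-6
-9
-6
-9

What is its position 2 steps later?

The jumps are -3, +3, -3 — a geometric progression with ratio -1.
step 4: -9 + 3 → -6
step 5: -6 − 3 → -9

-9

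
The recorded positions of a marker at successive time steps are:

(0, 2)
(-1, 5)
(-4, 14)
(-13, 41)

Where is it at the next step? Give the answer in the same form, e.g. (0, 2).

The jumps are (-1, +3), (-3, +9), (-9, +27) — a geometric progression with ratio 3.
step 4: (-13, 41) + (-27, +81) → (-40, 122)

(-40, 122)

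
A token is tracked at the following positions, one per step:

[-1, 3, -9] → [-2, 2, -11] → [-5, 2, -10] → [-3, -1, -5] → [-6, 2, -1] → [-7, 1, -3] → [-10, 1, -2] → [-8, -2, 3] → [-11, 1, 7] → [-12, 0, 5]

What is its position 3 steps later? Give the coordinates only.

Differencing gives [-1, -1, -2], [-3, +0, +1], [+2, -3, +5], [-3, +3, +4], [-1, -1, -2], [-3, +0, +1], [+2, -3, +5], [-3, +3, +4], [-1, -1, -2]. This is the pattern [-1, -1, -2], [-3, +0, +1], [+2, -3, +5], [-3, +3, +4] repeated.
step 10: apply [-3, +0, +1] → [-15, 0, 6]
step 11: apply [+2, -3, +5] → [-13, -3, 11]
step 12: apply [-3, +3, +4] → [-16, 0, 15]

[-16, 0, 15]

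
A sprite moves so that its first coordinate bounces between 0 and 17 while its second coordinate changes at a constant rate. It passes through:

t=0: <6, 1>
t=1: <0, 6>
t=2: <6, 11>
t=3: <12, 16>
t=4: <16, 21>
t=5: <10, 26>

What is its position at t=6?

The first coordinate travels 6 per step and bounces off the walls at 0 and 17.
  step 6: 10 → 4
The second coordinate changes by +5 each step: at step 6 it is 31.

<4, 31>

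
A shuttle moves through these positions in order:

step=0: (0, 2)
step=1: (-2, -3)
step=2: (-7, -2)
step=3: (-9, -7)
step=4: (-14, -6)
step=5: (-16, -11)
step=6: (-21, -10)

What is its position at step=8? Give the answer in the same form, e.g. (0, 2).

Differencing gives (-2, -5), (-5, +1), (-2, -5), (-5, +1), (-2, -5), (-5, +1). This is the pattern (-2, -5), (-5, +1) repeated.
step 7: apply (-2, -5) → (-23, -15)
step 8: apply (-5, +1) → (-28, -14)

(-28, -14)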